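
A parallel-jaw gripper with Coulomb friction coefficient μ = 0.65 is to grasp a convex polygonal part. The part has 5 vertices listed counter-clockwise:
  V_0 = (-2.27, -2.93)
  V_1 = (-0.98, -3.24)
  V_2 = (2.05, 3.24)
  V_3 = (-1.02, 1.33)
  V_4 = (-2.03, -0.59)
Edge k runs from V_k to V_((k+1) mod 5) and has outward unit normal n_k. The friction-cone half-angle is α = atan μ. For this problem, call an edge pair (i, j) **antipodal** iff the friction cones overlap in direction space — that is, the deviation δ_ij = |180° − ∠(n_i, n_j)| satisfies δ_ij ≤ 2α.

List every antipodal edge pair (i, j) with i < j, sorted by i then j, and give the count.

α = atan 0.65 = 33.02°;  2α = 66.05°
n_0 = (-0.2337, -0.9723)
n_1 = (+0.9059, -0.4236)
n_2 = (-0.5283, +0.8491)
n_3 = (-0.8850, +0.4656)
n_4 = (-0.9948, +0.1020)
  (0,1): δ = 101.55°  ·
  (0,2): δ = 45.40°  ✓
  (0,3): δ = 75.77°  ·
  (0,4): δ = 97.66°  ·
  (1,2): δ = 33.05°  ✓
  (1,3): δ = 2.69°  ✓
  (1,4): δ = 19.20°  ✓
  (2,3): δ = 149.63°  ·
  (2,4): δ = 127.74°  ·
  (3,4): δ = 158.11°  ·
antipodal pairs: 4

count = 4; pairs: (0,2), (1,2), (1,3), (1,4)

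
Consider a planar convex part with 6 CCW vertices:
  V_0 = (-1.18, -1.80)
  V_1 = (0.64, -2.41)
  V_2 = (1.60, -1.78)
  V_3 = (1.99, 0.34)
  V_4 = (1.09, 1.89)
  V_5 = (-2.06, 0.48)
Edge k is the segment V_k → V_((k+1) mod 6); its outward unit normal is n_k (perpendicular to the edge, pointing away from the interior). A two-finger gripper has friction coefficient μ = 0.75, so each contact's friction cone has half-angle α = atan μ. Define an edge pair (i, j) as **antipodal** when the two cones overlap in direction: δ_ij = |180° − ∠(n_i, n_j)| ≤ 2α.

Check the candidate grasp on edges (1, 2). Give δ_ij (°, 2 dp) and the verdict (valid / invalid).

α = atan 0.75 = 36.87°;  2α = 73.74°
edge 1: e_1 = (+0.96, +0.63);  n_1 = (+0.5487, -0.8360)
edge 2: e_2 = (+0.39, +2.12);  n_2 = (+0.9835, -0.1809)
∠(n_1, n_2) = 46.30°
δ = |180° − 46.30°| = 133.70°
133.70° > 2α = 73.74°  →  invalid

δ = 133.70°, invalid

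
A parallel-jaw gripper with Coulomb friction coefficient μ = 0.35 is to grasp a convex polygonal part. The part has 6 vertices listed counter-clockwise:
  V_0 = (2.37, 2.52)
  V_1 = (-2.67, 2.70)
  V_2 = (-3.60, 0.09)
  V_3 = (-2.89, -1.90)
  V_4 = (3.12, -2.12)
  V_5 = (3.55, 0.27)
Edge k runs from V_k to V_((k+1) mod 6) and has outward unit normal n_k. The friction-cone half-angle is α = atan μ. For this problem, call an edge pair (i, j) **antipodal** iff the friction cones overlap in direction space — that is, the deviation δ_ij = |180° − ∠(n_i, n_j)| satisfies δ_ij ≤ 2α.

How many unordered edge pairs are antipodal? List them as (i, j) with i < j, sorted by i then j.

count = 4; pairs: (0,3), (1,4), (2,4), (2,5)

α = atan 0.35 = 19.29°;  2α = 38.58°
n_0 = (+0.0357, +0.9994)
n_1 = (-0.9420, +0.3357)
n_2 = (-0.9418, -0.3360)
n_3 = (-0.0366, -0.9993)
n_4 = (+0.9842, -0.1771)
n_5 = (+0.8856, +0.4644)
  (0,1): δ = 107.57°  ·
  (0,2): δ = 68.32°  ·
  (0,3): δ = 0.05°  ✓
  (0,4): δ = 81.85°  ·
  (0,5): δ = 119.72°  ·
  (1,2): δ = 140.75°  ·
  (1,3): δ = 72.48°  ·
  (1,4): δ = 9.41°  ✓
  (1,5): δ = 47.29°  ·
  (2,3): δ = 111.73°  ·
  (2,4): δ = 29.83°  ✓
  (2,5): δ = 8.04°  ✓
  (3,4): δ = 98.10°  ·
  (3,5): δ = 60.23°  ·
  (4,5): δ = 142.13°  ·
antipodal pairs: 4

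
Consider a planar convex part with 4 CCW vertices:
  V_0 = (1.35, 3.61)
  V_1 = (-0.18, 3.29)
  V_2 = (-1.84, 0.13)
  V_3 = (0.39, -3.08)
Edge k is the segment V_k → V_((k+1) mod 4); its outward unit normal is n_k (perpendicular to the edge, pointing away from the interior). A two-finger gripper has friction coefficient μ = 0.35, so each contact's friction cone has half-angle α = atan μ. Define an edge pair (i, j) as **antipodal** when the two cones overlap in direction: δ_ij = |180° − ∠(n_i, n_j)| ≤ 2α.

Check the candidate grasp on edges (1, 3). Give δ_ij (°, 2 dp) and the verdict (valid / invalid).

α = atan 0.35 = 19.29°;  2α = 38.58°
edge 1: e_1 = (-1.66, -3.16);  n_1 = (-0.8853, +0.4651)
edge 3: e_3 = (+0.96, +6.69);  n_3 = (+0.9899, -0.1420)
∠(n_1, n_3) = 160.45°
δ = |180° − 160.45°| = 19.55°
19.55° ≤ 2α = 38.58°  →  valid

δ = 19.55°, valid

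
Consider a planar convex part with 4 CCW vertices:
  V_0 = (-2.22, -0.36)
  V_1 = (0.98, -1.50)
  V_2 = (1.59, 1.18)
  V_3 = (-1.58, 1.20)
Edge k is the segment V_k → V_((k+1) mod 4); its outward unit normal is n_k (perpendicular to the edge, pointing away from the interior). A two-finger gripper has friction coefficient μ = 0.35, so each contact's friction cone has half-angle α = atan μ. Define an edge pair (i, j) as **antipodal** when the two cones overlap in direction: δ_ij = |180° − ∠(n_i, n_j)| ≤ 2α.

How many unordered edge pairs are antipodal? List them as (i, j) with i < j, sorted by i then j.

α = atan 0.35 = 19.29°;  2α = 38.58°
n_0 = (-0.3356, -0.9420)
n_1 = (+0.9751, -0.2219)
n_2 = (+0.0063, +1.0000)
n_3 = (-0.9252, +0.3796)
  (0,1): δ = 83.21°  ·
  (0,2): δ = 19.25°  ✓
  (0,3): δ = 87.30°  ·
  (1,2): δ = 77.54°  ·
  (1,3): δ = 9.48°  ✓
  (2,3): δ = 111.94°  ·
antipodal pairs: 2

count = 2; pairs: (0,2), (1,3)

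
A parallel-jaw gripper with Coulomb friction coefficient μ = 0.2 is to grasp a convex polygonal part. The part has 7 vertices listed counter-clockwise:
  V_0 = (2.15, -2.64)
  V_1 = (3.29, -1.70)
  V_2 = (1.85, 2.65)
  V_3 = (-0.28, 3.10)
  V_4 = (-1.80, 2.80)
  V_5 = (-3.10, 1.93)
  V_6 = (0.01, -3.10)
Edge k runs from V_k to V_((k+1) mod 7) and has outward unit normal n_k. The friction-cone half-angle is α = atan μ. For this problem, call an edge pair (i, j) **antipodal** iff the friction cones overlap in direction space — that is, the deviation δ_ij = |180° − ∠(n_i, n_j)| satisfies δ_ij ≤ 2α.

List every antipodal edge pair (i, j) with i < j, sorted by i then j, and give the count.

α = atan 0.2 = 11.31°;  2α = 22.62°
n_0 = (+0.6362, -0.7715)
n_1 = (+0.9493, +0.3143)
n_2 = (+0.2067, +0.9784)
n_3 = (-0.1936, +0.9811)
n_4 = (-0.5562, +0.8311)
n_5 = (-0.8506, -0.5259)
n_6 = (+0.2102, -0.9777)
  (0,1): δ = 111.19°  ·
  (0,2): δ = 51.44°  ·
  (0,3): δ = 28.34°  ·
  (0,4): δ = 5.72°  ✓
  (0,5): δ = 82.22°  ·
  (0,6): δ = 152.62°  ·
  (1,2): δ = 120.25°  ·
  (1,3): δ = 97.15°  ·
  (1,4): δ = 74.52°  ·
  (1,5): δ = 13.41°  ✓
  (1,6): δ = 83.81°  ·
  (2,3): δ = 156.91°  ·
  (2,4): δ = 134.28°  ·
  (2,5): δ = 46.34°  ·
  (2,6): δ = 24.06°  ·
  (3,4): δ = 157.37°  ·
  (3,5): δ = 69.44°  ·
  (3,6): δ = 0.97°  ✓
  (4,5): δ = 92.06°  ·
  (4,6): δ = 21.66°  ✓
  (5,6): δ = 109.60°  ·
antipodal pairs: 4

count = 4; pairs: (0,4), (1,5), (3,6), (4,6)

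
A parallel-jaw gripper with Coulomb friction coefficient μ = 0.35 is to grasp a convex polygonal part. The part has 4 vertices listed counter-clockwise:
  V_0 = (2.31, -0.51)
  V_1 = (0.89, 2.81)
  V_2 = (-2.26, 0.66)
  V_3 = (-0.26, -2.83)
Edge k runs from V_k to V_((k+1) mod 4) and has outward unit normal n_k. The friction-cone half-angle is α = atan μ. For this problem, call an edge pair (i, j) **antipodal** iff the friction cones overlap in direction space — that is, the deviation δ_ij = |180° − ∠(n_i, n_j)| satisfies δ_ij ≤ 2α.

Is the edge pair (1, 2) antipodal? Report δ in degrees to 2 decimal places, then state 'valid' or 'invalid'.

δ = 94.50°, invalid

α = atan 0.35 = 19.29°;  2α = 38.58°
edge 1: e_1 = (-3.15, -2.15);  n_1 = (-0.5637, +0.8259)
edge 2: e_2 = (+2.00, -3.49);  n_2 = (-0.8676, -0.4972)
∠(n_1, n_2) = 85.50°
δ = |180° − 85.50°| = 94.50°
94.50° > 2α = 38.58°  →  invalid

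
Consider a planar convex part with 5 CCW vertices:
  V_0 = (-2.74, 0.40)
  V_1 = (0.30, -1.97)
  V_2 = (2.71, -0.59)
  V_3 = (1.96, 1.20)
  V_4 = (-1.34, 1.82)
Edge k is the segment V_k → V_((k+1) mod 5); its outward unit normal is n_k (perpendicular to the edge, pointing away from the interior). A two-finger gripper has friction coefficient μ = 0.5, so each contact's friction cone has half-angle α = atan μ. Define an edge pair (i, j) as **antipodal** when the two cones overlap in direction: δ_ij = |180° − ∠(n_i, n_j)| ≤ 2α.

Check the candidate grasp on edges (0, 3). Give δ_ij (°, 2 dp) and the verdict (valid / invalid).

δ = 27.30°, valid

α = atan 0.5 = 26.57°;  2α = 53.13°
edge 0: e_0 = (+3.04, -2.37);  n_0 = (-0.6148, -0.7887)
edge 3: e_3 = (-3.30, +0.62);  n_3 = (+0.1846, +0.9828)
∠(n_0, n_3) = 152.70°
δ = |180° − 152.70°| = 27.30°
27.30° ≤ 2α = 53.13°  →  valid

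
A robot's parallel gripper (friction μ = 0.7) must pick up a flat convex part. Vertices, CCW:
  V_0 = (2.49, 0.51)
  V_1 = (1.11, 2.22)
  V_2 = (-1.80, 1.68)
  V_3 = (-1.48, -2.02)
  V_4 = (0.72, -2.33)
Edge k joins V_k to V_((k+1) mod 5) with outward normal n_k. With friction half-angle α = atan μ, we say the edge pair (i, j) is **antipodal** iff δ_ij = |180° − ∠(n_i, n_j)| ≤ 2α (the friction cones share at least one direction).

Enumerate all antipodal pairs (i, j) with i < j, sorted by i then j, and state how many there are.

α = atan 0.7 = 34.99°;  2α = 69.98°
n_0 = (+0.7782, +0.6280)
n_1 = (-0.1825, +0.9832)
n_2 = (-0.9963, -0.0862)
n_3 = (-0.1395, -0.9902)
n_4 = (+0.8487, -0.5289)
  (0,1): δ = 118.39°  ·
  (0,2): δ = 33.96°  ✓
  (0,3): δ = 43.08°  ✓
  (0,4): δ = 109.16°  ·
  (1,2): δ = 95.57°  ·
  (1,3): δ = 18.53°  ✓
  (1,4): δ = 47.55°  ✓
  (2,3): δ = 102.96°  ·
  (2,4): δ = 36.88°  ✓
  (3,4): δ = 113.91°  ·
antipodal pairs: 5

count = 5; pairs: (0,2), (0,3), (1,3), (1,4), (2,4)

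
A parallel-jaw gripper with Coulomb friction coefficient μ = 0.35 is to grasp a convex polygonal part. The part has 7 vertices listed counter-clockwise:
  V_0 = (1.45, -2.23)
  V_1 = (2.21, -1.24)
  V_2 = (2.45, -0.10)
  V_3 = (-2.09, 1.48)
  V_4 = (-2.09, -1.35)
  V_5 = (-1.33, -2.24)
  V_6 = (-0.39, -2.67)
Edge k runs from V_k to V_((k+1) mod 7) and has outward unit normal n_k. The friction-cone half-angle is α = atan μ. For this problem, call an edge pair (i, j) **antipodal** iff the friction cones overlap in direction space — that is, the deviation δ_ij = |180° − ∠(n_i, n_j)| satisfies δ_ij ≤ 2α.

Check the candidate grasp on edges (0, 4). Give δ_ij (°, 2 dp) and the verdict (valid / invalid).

α = atan 0.35 = 19.29°;  2α = 38.58°
edge 0: e_0 = (+0.76, +0.99);  n_0 = (+0.7932, -0.6089)
edge 4: e_4 = (+0.76, -0.89);  n_4 = (-0.7605, -0.6494)
∠(n_0, n_4) = 101.99°
δ = |180° − 101.99°| = 78.01°
78.01° > 2α = 38.58°  →  invalid

δ = 78.01°, invalid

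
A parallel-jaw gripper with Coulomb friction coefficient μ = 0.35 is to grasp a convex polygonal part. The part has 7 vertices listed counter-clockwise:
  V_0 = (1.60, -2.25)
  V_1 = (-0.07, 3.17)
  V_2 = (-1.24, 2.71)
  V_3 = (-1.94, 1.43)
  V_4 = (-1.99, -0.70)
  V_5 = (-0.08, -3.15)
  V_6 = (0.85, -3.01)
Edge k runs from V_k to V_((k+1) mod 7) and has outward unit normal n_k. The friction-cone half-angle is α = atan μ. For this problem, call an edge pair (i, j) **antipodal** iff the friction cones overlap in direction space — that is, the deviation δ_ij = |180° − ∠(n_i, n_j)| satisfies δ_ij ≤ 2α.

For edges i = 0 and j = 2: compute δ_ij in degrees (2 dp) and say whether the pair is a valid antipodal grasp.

α = atan 0.35 = 19.29°;  2α = 38.58°
edge 0: e_0 = (-1.67, +5.42);  n_0 = (+0.9557, +0.2945)
edge 2: e_2 = (-0.70, -1.28);  n_2 = (-0.8774, +0.4798)
∠(n_0, n_2) = 134.20°
δ = |180° − 134.20°| = 45.80°
45.80° > 2α = 38.58°  →  invalid

δ = 45.80°, invalid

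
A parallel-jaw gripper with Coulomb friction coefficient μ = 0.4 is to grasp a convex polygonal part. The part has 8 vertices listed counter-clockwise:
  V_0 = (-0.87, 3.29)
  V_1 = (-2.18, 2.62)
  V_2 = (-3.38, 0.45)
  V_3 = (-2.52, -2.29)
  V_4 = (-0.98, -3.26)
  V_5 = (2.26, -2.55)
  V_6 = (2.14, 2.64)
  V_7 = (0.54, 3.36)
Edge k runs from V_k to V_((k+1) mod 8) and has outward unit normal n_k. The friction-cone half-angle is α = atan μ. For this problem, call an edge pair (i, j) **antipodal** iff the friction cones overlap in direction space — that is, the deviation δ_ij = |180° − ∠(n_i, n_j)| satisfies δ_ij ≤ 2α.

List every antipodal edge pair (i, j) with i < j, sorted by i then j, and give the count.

count = 7; pairs: (0,4), (1,5), (2,5), (3,6), (3,7), (4,6), (4,7)

α = atan 0.4 = 21.80°;  2α = 43.60°
n_0 = (-0.4554, +0.8903)
n_1 = (-0.8751, +0.4839)
n_2 = (-0.9541, -0.2995)
n_3 = (-0.5330, -0.8461)
n_4 = (+0.2141, -0.9768)
n_5 = (+0.9997, +0.0231)
n_6 = (+0.4104, +0.9119)
n_7 = (-0.0496, +0.9988)
  (0,1): δ = 146.03°  ·
  (0,2): δ = 99.66°  ·
  (0,3): δ = 59.29°  ·
  (0,4): δ = 14.73°  ✓
  (0,5): δ = 64.24°  ·
  (0,6): δ = 128.68°  ·
  (0,7): δ = 155.75°  ·
  (1,2): δ = 133.63°  ·
  (1,3): δ = 93.26°  ·
  (1,4): δ = 48.70°  ·
  (1,5): δ = 30.27°  ✓
  (1,6): δ = 94.71°  ·
  (1,7): δ = 121.78°  ·
  (2,3): δ = 139.63°  ·
  (2,4): δ = 95.07°  ·
  (2,5): δ = 16.10°  ✓
  (2,6): δ = 48.35°  ·
  (2,7): δ = 75.42°  ·
  (3,4): δ = 135.43°  ·
  (3,5): δ = 56.47°  ·
  (3,6): δ = 7.98°  ✓
  (3,7): δ = 35.05°  ✓
  (4,5): δ = 101.04°  ·
  (4,6): δ = 36.59°  ✓
  (4,7): δ = 9.52°  ✓
  (5,6): δ = 115.55°  ·
  (5,7): δ = 88.48°  ·
  (6,7): δ = 152.93°  ·
antipodal pairs: 7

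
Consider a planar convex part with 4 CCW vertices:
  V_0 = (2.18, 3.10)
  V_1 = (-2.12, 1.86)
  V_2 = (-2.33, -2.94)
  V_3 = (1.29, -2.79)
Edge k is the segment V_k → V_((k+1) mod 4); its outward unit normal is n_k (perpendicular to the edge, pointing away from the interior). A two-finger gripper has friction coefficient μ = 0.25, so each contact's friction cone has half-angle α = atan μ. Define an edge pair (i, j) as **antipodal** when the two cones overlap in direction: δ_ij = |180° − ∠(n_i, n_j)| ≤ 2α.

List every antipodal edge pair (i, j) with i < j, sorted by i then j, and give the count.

count = 2; pairs: (0,2), (1,3)

α = atan 0.25 = 14.04°;  2α = 28.07°
n_0 = (-0.2771, +0.9608)
n_1 = (-0.9990, +0.0437)
n_2 = (+0.0414, -0.9991)
n_3 = (+0.9888, -0.1494)
  (0,1): δ = 108.59°  ·
  (0,2): δ = 13.71°  ✓
  (0,3): δ = 65.32°  ·
  (1,2): δ = 85.12°  ·
  (1,3): δ = 6.09°  ✓
  (2,3): δ = 100.97°  ·
antipodal pairs: 2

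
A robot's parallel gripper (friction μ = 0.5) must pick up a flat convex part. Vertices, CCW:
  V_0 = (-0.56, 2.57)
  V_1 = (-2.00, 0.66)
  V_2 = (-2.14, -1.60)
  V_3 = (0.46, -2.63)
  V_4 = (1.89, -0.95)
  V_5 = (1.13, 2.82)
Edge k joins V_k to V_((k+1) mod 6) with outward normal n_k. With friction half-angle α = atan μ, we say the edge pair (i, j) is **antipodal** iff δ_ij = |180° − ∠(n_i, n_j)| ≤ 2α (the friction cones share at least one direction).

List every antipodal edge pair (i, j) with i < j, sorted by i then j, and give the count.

α = atan 0.5 = 26.57°;  2α = 53.13°
n_0 = (-0.7985, +0.6020)
n_1 = (-0.9981, +0.0618)
n_2 = (-0.3683, -0.9297)
n_3 = (+0.7615, -0.6482)
n_4 = (+0.9803, +0.1976)
n_5 = (-0.1463, +0.9892)
  (0,1): δ = 146.53°  ·
  (0,2): δ = 74.60°  ·
  (0,3): δ = 3.39°  ✓
  (0,4): δ = 48.41°  ✓
  (0,5): δ = 135.43°  ·
  (1,2): δ = 108.07°  ·
  (1,3): δ = 36.86°  ✓
  (1,4): δ = 14.94°  ✓
  (1,5): δ = 101.96°  ·
  (2,3): δ = 108.79°  ·
  (2,4): δ = 56.99°  ·
  (2,5): δ = 30.03°  ✓
  (3,4): δ = 128.20°  ·
  (3,5): δ = 41.18°  ✓
  (4,5): δ = 92.98°  ·
antipodal pairs: 6

count = 6; pairs: (0,3), (0,4), (1,3), (1,4), (2,5), (3,5)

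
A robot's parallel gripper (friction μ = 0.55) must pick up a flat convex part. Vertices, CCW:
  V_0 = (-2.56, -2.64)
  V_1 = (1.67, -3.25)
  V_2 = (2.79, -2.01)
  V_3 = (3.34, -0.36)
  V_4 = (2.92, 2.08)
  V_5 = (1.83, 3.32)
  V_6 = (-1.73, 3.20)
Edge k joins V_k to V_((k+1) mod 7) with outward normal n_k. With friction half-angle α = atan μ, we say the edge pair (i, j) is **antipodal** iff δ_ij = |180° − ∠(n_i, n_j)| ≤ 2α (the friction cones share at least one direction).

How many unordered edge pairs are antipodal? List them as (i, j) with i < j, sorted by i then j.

α = atan 0.55 = 28.81°;  2α = 57.62°
n_0 = (-0.1427, -0.9898)
n_1 = (+0.7421, -0.6703)
n_2 = (+0.9487, -0.3162)
n_3 = (+0.9855, +0.1696)
n_4 = (+0.7511, +0.6602)
n_5 = (-0.0337, +0.9994)
n_6 = (-0.9901, +0.1407)
  (0,1): δ = 123.88°  ·
  (0,2): δ = 100.23°  ·
  (0,3): δ = 72.03°  ·
  (0,4): δ = 40.48°  ✓
  (0,5): δ = 10.14°  ✓
  (0,6): δ = 90.12°  ·
  (1,2): δ = 156.35°  ·
  (1,3): δ = 128.14°  ·
  (1,4): δ = 96.59°  ·
  (1,5): δ = 45.98°  ✓
  (1,6): δ = 34.00°  ✓
  (2,3): δ = 151.80°  ·
  (2,4): δ = 120.25°  ·
  (2,5): δ = 69.63°  ·
  (2,6): δ = 10.35°  ✓
  (3,4): δ = 148.45°  ·
  (3,5): δ = 97.84°  ·
  (3,6): δ = 17.86°  ✓
  (4,5): δ = 129.39°  ·
  (4,6): δ = 49.41°  ✓
  (5,6): δ = 100.02°  ·
antipodal pairs: 7

count = 7; pairs: (0,4), (0,5), (1,5), (1,6), (2,6), (3,6), (4,6)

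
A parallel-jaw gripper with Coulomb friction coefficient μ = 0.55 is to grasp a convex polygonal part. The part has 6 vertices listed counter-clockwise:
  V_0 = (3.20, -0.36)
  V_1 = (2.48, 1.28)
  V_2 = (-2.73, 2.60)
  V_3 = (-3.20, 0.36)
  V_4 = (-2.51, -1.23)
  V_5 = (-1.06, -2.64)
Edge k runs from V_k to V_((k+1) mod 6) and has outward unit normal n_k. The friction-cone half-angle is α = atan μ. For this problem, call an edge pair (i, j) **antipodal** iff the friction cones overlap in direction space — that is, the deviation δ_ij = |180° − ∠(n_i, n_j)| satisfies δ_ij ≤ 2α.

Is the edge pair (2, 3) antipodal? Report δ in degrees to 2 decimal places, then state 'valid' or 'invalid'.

α = atan 0.55 = 28.81°;  2α = 57.62°
edge 2: e_2 = (-0.47, -2.24);  n_2 = (-0.9787, +0.2053)
edge 3: e_3 = (+0.69, -1.59);  n_3 = (-0.9173, -0.3981)
∠(n_2, n_3) = 35.31°
δ = |180° − 35.31°| = 144.69°
144.69° > 2α = 57.62°  →  invalid

δ = 144.69°, invalid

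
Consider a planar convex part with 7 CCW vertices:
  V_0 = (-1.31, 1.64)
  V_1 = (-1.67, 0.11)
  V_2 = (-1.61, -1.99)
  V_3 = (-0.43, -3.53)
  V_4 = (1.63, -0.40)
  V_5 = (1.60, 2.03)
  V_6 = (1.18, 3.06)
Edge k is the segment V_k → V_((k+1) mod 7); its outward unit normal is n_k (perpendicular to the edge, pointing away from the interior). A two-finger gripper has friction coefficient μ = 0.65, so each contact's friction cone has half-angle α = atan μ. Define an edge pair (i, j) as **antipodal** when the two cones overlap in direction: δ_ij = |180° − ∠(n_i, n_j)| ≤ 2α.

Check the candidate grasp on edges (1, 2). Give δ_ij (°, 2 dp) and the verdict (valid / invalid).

α = atan 0.65 = 33.02°;  2α = 66.05°
edge 1: e_1 = (+0.06, -2.10);  n_1 = (-0.9996, -0.0286)
edge 2: e_2 = (+1.18, -1.54);  n_2 = (-0.7938, -0.6082)
∠(n_1, n_2) = 35.82°
δ = |180° − 35.82°| = 144.18°
144.18° > 2α = 66.05°  →  invalid

δ = 144.18°, invalid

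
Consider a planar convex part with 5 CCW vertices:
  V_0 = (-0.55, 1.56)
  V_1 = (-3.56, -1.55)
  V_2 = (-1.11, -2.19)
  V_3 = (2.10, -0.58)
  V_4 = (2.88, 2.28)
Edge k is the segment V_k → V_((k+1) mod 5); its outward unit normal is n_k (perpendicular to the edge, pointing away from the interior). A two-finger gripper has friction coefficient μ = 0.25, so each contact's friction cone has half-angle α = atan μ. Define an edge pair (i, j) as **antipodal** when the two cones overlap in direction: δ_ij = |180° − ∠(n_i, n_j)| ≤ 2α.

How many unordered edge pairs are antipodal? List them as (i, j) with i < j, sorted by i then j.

α = atan 0.25 = 14.04°;  2α = 28.07°
n_0 = (-0.7186, +0.6955)
n_1 = (-0.2527, -0.9675)
n_2 = (+0.4483, -0.8939)
n_3 = (+0.9648, -0.2631)
n_4 = (-0.2054, +0.9787)
  (0,1): δ = 60.58°  ·
  (0,2): δ = 19.30°  ✓
  (0,3): δ = 28.81°  ·
  (0,4): δ = 145.92°  ·
  (1,2): δ = 138.72°  ·
  (1,3): δ = 90.62°  ·
  (1,4): δ = 26.49°  ✓
  (2,3): δ = 131.89°  ·
  (2,4): δ = 14.78°  ✓
  (3,4): δ = 62.89°  ·
antipodal pairs: 3

count = 3; pairs: (0,2), (1,4), (2,4)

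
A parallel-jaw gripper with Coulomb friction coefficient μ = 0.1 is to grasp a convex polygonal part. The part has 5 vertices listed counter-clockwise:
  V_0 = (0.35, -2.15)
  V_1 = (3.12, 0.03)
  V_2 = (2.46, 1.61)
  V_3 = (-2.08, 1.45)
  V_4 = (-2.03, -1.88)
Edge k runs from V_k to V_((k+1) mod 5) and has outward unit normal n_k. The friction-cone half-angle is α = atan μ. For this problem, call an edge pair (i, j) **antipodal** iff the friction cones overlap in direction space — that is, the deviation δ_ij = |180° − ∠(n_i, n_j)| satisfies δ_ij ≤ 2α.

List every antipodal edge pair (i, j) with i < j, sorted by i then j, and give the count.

count = 1; pairs: (2,4)

α = atan 0.1 = 5.71°;  2α = 11.42°
n_0 = (+0.6184, -0.7858)
n_1 = (+0.9227, +0.3854)
n_2 = (-0.0352, +0.9994)
n_3 = (-0.9999, -0.0150)
n_4 = (-0.1127, -0.9936)
  (0,1): δ = 105.53°  ·
  (0,2): δ = 36.18°  ·
  (0,3): δ = 52.66°  ·
  (0,4): δ = 135.32°  ·
  (1,2): δ = 110.65°  ·
  (1,3): δ = 21.81°  ·
  (1,4): δ = 60.86°  ·
  (2,3): δ = 91.16°  ·
  (2,4): δ = 8.49°  ✓
  (3,4): δ = 97.33°  ·
antipodal pairs: 1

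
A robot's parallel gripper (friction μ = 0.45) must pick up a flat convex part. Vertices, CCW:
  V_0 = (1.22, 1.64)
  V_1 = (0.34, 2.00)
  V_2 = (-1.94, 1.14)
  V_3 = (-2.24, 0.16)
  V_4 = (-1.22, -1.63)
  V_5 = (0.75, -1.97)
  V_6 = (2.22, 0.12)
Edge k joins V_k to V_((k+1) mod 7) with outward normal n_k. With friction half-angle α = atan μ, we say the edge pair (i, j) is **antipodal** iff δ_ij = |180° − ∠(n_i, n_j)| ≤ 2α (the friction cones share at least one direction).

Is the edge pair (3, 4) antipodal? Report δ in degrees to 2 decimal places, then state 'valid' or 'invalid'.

δ = 129.47°, invalid

α = atan 0.45 = 24.23°;  2α = 48.46°
edge 3: e_3 = (+1.02, -1.79);  n_3 = (-0.8688, -0.4951)
edge 4: e_4 = (+1.97, -0.34);  n_4 = (-0.1701, -0.9854)
∠(n_3, n_4) = 50.53°
δ = |180° − 50.53°| = 129.47°
129.47° > 2α = 48.46°  →  invalid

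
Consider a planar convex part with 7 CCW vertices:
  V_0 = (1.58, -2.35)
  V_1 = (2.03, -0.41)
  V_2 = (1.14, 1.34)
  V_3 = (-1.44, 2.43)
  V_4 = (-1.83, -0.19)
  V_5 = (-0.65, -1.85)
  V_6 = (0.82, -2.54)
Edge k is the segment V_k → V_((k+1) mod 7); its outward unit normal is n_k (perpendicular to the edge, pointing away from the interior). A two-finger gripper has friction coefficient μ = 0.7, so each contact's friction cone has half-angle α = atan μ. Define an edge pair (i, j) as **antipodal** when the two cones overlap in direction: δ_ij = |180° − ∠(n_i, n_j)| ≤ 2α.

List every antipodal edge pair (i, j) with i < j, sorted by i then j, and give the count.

α = atan 0.7 = 34.99°;  2α = 69.98°
n_0 = (+0.9741, -0.2260)
n_1 = (+0.8914, +0.4533)
n_2 = (+0.3892, +0.9212)
n_3 = (-0.9891, +0.1472)
n_4 = (-0.8151, -0.5794)
n_5 = (-0.4249, -0.9052)
n_6 = (+0.2425, -0.9701)
  (0,1): δ = 139.98°  ·
  (0,2): δ = 99.84°  ·
  (0,3): δ = 4.59°  ✓
  (0,4): δ = 48.47°  ✓
  (0,5): δ = 77.91°  ·
  (0,6): δ = 117.10°  ·
  (1,2): δ = 139.86°  ·
  (1,3): δ = 35.42°  ✓
  (1,4): δ = 8.45°  ✓
  (1,5): δ = 37.90°  ✓
  (1,6): δ = 77.08°  ·
  (2,3): δ = 75.56°  ·
  (2,4): δ = 31.69°  ✓
  (2,5): δ = 2.24°  ✓
  (2,6): δ = 36.94°  ✓
  (3,4): δ = 136.13°  ·
  (3,5): δ = 106.68°  ·
  (3,6): δ = 67.50°  ✓
  (4,5): δ = 150.55°  ·
  (4,6): δ = 111.37°  ·
  (5,6): δ = 140.82°  ·
antipodal pairs: 9

count = 9; pairs: (0,3), (0,4), (1,3), (1,4), (1,5), (2,4), (2,5), (2,6), (3,6)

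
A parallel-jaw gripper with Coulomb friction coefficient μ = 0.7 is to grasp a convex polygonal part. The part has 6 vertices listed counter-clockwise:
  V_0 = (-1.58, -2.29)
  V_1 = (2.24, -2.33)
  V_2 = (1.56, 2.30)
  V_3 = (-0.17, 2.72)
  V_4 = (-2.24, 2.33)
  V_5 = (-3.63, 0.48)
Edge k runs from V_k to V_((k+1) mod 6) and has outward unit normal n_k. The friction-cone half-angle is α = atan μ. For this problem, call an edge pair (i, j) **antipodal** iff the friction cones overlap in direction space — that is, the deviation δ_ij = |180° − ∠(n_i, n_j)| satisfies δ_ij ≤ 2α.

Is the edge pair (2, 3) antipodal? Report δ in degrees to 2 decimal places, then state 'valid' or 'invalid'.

α = atan 0.7 = 34.99°;  2α = 69.98°
edge 2: e_2 = (-1.73, +0.42);  n_2 = (+0.2359, +0.9718)
edge 3: e_3 = (-2.07, -0.39);  n_3 = (-0.1851, +0.9827)
∠(n_2, n_3) = 24.32°
δ = |180° − 24.32°| = 155.68°
155.68° > 2α = 69.98°  →  invalid

δ = 155.68°, invalid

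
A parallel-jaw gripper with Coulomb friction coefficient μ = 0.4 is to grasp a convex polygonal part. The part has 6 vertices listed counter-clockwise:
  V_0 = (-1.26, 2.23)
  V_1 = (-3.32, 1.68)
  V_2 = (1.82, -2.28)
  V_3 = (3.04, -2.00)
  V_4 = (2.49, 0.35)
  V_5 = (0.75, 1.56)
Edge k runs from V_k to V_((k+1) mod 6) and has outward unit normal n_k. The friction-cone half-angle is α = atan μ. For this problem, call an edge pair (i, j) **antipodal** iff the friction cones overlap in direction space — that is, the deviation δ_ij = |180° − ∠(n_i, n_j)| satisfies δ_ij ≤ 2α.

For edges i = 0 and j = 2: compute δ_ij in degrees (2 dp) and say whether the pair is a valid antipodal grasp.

δ = 2.02°, valid

α = atan 0.4 = 21.80°;  2α = 43.60°
edge 0: e_0 = (-2.06, -0.55);  n_0 = (-0.2580, +0.9662)
edge 2: e_2 = (+1.22, +0.28);  n_2 = (+0.2237, -0.9747)
∠(n_0, n_2) = 177.98°
δ = |180° − 177.98°| = 2.02°
2.02° ≤ 2α = 43.60°  →  valid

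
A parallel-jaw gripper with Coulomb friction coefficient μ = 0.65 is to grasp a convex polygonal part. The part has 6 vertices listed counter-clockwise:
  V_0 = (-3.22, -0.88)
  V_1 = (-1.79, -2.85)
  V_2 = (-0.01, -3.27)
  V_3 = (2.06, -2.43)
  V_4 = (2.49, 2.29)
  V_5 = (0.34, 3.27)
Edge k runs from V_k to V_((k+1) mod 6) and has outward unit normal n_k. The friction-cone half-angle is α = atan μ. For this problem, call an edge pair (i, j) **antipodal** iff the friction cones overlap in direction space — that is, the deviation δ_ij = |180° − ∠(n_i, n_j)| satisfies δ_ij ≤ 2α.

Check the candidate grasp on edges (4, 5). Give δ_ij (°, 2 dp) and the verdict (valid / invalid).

δ = 106.12°, invalid

α = atan 0.65 = 33.02°;  2α = 66.05°
edge 4: e_4 = (-2.15, +0.98);  n_4 = (+0.4148, +0.9099)
edge 5: e_5 = (-3.56, -4.15);  n_5 = (-0.7590, +0.6511)
∠(n_4, n_5) = 73.88°
δ = |180° − 73.88°| = 106.12°
106.12° > 2α = 66.05°  →  invalid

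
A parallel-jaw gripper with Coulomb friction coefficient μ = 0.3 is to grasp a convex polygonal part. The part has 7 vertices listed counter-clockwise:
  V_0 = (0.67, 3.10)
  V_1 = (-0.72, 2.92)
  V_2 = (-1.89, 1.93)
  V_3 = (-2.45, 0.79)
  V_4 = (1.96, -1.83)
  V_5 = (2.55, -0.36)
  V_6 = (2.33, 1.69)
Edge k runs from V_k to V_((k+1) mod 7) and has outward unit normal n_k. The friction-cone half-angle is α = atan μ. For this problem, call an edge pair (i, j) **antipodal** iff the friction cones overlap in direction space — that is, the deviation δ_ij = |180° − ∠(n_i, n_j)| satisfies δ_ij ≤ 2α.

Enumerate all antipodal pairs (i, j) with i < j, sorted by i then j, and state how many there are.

α = atan 0.3 = 16.70°;  2α = 33.40°
n_0 = (-0.1284, +0.9917)
n_1 = (-0.6459, +0.7634)
n_2 = (-0.8976, +0.4409)
n_3 = (-0.5108, -0.8597)
n_4 = (+0.9280, -0.3725)
n_5 = (+0.9943, +0.1067)
n_6 = (+0.6474, +0.7622)
  (0,1): δ = 147.14°  ·
  (0,2): δ = 123.54°  ·
  (0,3): δ = 38.09°  ·
  (0,4): δ = 60.75°  ·
  (0,5): δ = 88.75°  ·
  (0,6): δ = 132.28°  ·
  (1,2): δ = 156.40°  ·
  (1,3): δ = 70.95°  ·
  (1,4): δ = 27.90°  ✓
  (1,5): δ = 55.89°  ·
  (1,6): δ = 99.42°  ·
  (2,3): δ = 94.55°  ·
  (2,4): δ = 4.29°  ✓
  (2,5): δ = 32.29°  ✓
  (2,6): δ = 75.82°  ·
  (3,4): δ = 81.15°  ·
  (3,5): δ = 53.16°  ·
  (3,6): δ = 9.63°  ✓
  (4,5): δ = 152.01°  ·
  (4,6): δ = 108.48°  ·
  (5,6): δ = 136.47°  ·
antipodal pairs: 4

count = 4; pairs: (1,4), (2,4), (2,5), (3,6)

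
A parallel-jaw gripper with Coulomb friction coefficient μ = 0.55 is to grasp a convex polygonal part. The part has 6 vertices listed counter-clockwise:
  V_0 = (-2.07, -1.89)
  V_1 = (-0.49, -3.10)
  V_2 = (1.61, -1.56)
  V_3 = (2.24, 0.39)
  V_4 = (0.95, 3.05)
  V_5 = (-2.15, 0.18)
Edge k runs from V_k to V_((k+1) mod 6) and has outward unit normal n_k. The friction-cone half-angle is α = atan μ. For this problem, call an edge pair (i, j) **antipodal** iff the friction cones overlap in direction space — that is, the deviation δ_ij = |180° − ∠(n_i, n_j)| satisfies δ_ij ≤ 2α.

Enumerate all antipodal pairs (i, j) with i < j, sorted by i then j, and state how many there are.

α = atan 0.55 = 28.81°;  2α = 57.62°
n_0 = (-0.6080, -0.7939)
n_1 = (+0.5914, -0.8064)
n_2 = (+0.9516, -0.3074)
n_3 = (+0.8998, +0.4364)
n_4 = (-0.6794, +0.7338)
n_5 = (-0.9993, -0.0386)
  (0,1): δ = 106.30°  ·
  (0,2): δ = 70.46°  ·
  (0,3): δ = 26.68°  ✓
  (0,4): δ = 80.24°  ·
  (0,5): δ = 129.66°  ·
  (1,2): δ = 144.16°  ·
  (1,3): δ = 100.38°  ·
  (1,4): δ = 6.54°  ✓
  (1,5): δ = 55.96°  ✓
  (2,3): δ = 136.22°  ·
  (2,4): δ = 29.30°  ✓
  (2,5): δ = 20.12°  ✓
  (3,4): δ = 73.08°  ·
  (3,5): δ = 23.66°  ✓
  (4,5): δ = 130.58°  ·
antipodal pairs: 6

count = 6; pairs: (0,3), (1,4), (1,5), (2,4), (2,5), (3,5)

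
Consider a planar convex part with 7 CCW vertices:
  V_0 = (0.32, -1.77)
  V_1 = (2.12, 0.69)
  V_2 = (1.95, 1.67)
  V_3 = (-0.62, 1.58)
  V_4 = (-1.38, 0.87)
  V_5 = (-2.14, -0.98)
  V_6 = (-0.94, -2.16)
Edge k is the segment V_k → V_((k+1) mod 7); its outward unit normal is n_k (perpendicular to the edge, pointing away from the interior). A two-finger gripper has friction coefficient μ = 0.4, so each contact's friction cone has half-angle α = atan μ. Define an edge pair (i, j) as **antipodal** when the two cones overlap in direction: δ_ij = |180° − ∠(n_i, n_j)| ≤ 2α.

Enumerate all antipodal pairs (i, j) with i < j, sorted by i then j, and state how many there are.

α = atan 0.4 = 21.80°;  2α = 43.60°
n_0 = (+0.8070, -0.5905)
n_1 = (+0.9853, +0.1709)
n_2 = (-0.0350, +0.9994)
n_3 = (-0.6827, +0.7307)
n_4 = (-0.9250, +0.3800)
n_5 = (-0.7011, -0.7130)
n_6 = (+0.2957, -0.9553)
  (0,1): δ = 133.97°  ·
  (0,2): δ = 51.80°  ·
  (0,3): δ = 10.75°  ✓
  (0,4): δ = 13.86°  ✓
  (0,5): δ = 81.67°  ·
  (0,6): δ = 143.39°  ·
  (1,2): δ = 97.84°  ·
  (1,3): δ = 56.79°  ·
  (1,4): δ = 32.17°  ✓
  (1,5): δ = 35.64°  ✓
  (1,6): δ = 97.36°  ·
  (2,3): δ = 138.95°  ·
  (2,4): δ = 114.34°  ·
  (2,5): δ = 46.52°  ·
  (2,6): δ = 15.19°  ✓
  (3,4): δ = 155.39°  ·
  (3,5): δ = 87.57°  ·
  (3,6): δ = 25.85°  ✓
  (4,5): δ = 112.19°  ·
  (4,6): δ = 50.47°  ·
  (5,6): δ = 118.28°  ·
antipodal pairs: 6

count = 6; pairs: (0,3), (0,4), (1,4), (1,5), (2,6), (3,6)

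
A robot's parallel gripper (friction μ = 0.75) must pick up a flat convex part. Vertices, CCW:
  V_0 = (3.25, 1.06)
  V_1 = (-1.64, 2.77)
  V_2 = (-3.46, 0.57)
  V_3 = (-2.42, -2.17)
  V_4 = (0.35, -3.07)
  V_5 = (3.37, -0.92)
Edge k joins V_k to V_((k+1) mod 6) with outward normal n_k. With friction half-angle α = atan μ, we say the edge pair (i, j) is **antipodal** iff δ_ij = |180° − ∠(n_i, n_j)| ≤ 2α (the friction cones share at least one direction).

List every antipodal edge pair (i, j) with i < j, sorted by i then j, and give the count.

count = 8; pairs: (0,2), (0,3), (0,4), (1,3), (1,4), (1,5), (2,5), (3,5)

α = atan 0.75 = 36.87°;  2α = 73.74°
n_0 = (+0.3301, +0.9439)
n_1 = (-0.7705, +0.6374)
n_2 = (-0.9349, -0.3549)
n_3 = (-0.3090, -0.9511)
n_4 = (+0.5800, -0.8146)
n_5 = (+0.9982, +0.0605)
  (0,1): δ = 110.33°  ·
  (0,2): δ = 49.94°  ✓
  (0,3): δ = 1.27°  ✓
  (0,4): δ = 54.72°  ✓
  (0,5): δ = 112.74°  ·
  (1,2): δ = 119.62°  ·
  (1,3): δ = 68.40°  ✓
  (1,4): δ = 14.95°  ✓
  (1,5): δ = 43.07°  ✓
  (2,3): δ = 128.78°  ·
  (2,4): δ = 75.34°  ·
  (2,5): δ = 17.32°  ✓
  (3,4): δ = 126.55°  ·
  (3,5): δ = 68.53°  ✓
  (4,5): δ = 121.98°  ·
antipodal pairs: 8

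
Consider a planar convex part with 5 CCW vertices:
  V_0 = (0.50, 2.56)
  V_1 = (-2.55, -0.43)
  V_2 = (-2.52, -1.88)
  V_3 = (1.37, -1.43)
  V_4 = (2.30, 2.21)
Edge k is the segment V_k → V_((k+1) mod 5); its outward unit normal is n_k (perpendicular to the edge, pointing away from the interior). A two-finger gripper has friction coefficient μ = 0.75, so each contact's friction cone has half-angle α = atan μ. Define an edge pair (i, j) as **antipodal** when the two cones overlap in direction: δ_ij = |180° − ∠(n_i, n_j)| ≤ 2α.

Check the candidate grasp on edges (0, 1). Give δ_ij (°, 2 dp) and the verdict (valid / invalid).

δ = 133.25°, invalid

α = atan 0.75 = 36.87°;  2α = 73.74°
edge 0: e_0 = (-3.05, -2.99);  n_0 = (-0.7000, +0.7141)
edge 1: e_1 = (+0.03, -1.45);  n_1 = (-0.9998, -0.0207)
∠(n_0, n_1) = 46.75°
δ = |180° − 46.75°| = 133.25°
133.25° > 2α = 73.74°  →  invalid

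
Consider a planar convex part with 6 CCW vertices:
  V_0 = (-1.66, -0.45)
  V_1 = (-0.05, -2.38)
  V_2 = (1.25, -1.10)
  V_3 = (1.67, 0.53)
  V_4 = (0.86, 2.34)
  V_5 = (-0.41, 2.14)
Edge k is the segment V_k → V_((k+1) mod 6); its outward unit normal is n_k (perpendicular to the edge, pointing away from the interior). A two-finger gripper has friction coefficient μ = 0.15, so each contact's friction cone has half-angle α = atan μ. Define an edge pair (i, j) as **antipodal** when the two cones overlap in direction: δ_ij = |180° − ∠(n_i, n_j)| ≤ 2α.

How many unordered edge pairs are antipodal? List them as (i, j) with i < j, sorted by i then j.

α = atan 0.15 = 8.53°;  2α = 17.06°
n_0 = (-0.7679, -0.6406)
n_1 = (+0.7016, -0.7126)
n_2 = (+0.9684, -0.2495)
n_3 = (+0.9128, +0.4085)
n_4 = (-0.1556, +0.9878)
n_5 = (-0.9006, +0.4347)
  (0,1): δ = 85.28°  ·
  (0,2): δ = 54.28°  ·
  (0,3): δ = 15.73°  ✓
  (0,4): δ = 59.11°  ·
  (0,5): δ = 114.40°  ·
  (1,2): δ = 149.00°  ·
  (1,3): δ = 110.45°  ·
  (1,4): δ = 35.61°  ·
  (1,5): δ = 19.68°  ·
  (2,3): δ = 141.44°  ·
  (2,4): δ = 66.60°  ·
  (2,5): δ = 11.31°  ✓
  (3,4): δ = 105.16°  ·
  (3,5): δ = 49.87°  ·
  (4,5): δ = 124.71°  ·
antipodal pairs: 2

count = 2; pairs: (0,3), (2,5)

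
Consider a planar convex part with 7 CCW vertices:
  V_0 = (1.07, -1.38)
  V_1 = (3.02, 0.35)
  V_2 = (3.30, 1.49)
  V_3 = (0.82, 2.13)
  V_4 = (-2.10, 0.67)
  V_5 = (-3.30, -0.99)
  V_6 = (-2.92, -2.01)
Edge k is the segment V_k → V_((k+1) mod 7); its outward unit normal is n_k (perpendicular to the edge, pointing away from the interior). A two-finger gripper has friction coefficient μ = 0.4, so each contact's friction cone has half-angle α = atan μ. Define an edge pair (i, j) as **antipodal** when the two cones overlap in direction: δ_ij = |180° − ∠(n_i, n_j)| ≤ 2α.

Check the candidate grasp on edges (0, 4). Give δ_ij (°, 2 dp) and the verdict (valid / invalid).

α = atan 0.4 = 21.80°;  2α = 43.60°
edge 0: e_0 = (+1.95, +1.73);  n_0 = (+0.6636, -0.7480)
edge 4: e_4 = (-1.20, -1.66);  n_4 = (-0.8104, +0.5858)
∠(n_0, n_4) = 167.44°
δ = |180° − 167.44°| = 12.56°
12.56° ≤ 2α = 43.60°  →  valid

δ = 12.56°, valid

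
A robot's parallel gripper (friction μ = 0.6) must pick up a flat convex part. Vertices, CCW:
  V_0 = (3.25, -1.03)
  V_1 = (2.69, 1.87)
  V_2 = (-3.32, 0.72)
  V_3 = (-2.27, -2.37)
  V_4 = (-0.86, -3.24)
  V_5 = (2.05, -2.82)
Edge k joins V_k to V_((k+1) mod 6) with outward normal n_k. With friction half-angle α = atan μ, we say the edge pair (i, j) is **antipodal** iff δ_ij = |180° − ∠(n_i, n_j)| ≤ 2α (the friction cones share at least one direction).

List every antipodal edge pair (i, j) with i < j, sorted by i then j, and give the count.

α = atan 0.6 = 30.96°;  2α = 61.93°
n_0 = (+0.9819, +0.1896)
n_1 = (-0.1879, +0.9822)
n_2 = (-0.9468, -0.3217)
n_3 = (-0.5251, -0.8510)
n_4 = (+0.1428, -0.9897)
n_5 = (+0.8306, -0.5568)
  (0,1): δ = 90.10°  ·
  (0,2): δ = 7.84°  ✓
  (0,3): δ = 47.40°  ✓
  (0,4): δ = 87.28°  ·
  (0,5): δ = 135.23°  ·
  (1,2): δ = 82.06°  ·
  (1,3): δ = 42.51°  ✓
  (1,4): δ = 2.62°  ✓
  (1,5): δ = 45.33°  ✓
  (2,3): δ = 140.44°  ·
  (2,4): δ = 100.56°  ·
  (2,5): δ = 52.61°  ✓
  (3,4): δ = 140.11°  ·
  (3,5): δ = 92.16°  ·
  (4,5): δ = 132.05°  ·
antipodal pairs: 6

count = 6; pairs: (0,2), (0,3), (1,3), (1,4), (1,5), (2,5)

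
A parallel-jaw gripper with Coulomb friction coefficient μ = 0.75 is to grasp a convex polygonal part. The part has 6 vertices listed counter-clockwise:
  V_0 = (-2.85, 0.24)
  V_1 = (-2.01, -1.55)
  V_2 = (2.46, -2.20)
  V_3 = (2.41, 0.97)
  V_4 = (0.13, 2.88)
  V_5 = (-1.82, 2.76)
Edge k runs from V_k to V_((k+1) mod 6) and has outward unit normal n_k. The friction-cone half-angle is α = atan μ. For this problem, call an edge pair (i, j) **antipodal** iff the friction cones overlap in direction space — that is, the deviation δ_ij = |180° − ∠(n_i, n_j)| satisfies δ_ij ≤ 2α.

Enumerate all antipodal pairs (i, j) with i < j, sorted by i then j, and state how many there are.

count = 7; pairs: (0,2), (0,3), (0,4), (1,3), (1,4), (2,5), (3,5)

α = atan 0.75 = 36.87°;  2α = 73.74°
n_0 = (-0.9053, -0.4248)
n_1 = (-0.1439, -0.9896)
n_2 = (+0.9999, +0.0158)
n_3 = (+0.6422, +0.7666)
n_4 = (-0.0614, +0.9981)
n_5 = (-0.9257, +0.3783)
  (0,1): δ = 123.41°  ·
  (0,2): δ = 24.24°  ✓
  (0,3): δ = 24.91°  ✓
  (0,4): δ = 68.38°  ✓
  (0,5): δ = 132.63°  ·
  (1,2): δ = 80.82°  ·
  (1,3): δ = 31.68°  ✓
  (1,4): δ = 11.80°  ✓
  (1,5): δ = 76.04°  ·
  (2,3): δ = 130.86°  ·
  (2,4): δ = 87.38°  ·
  (2,5): δ = 23.13°  ✓
  (3,4): δ = 136.52°  ·
  (3,5): δ = 72.28°  ✓
  (4,5): δ = 115.75°  ·
antipodal pairs: 7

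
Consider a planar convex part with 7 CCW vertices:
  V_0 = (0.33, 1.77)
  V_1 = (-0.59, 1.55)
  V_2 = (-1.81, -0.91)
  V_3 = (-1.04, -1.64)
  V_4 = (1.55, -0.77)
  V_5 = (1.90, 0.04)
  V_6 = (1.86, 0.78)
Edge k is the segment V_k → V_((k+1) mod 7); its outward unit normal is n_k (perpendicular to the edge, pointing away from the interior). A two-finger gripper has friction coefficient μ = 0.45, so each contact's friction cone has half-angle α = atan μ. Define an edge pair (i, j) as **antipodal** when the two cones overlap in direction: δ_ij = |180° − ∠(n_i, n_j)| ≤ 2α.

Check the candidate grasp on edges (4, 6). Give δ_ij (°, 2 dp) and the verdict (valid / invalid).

α = atan 0.45 = 24.23°;  2α = 48.46°
edge 4: e_4 = (+0.35, +0.81);  n_4 = (+0.9180, -0.3967)
edge 6: e_6 = (-1.53, +0.99);  n_6 = (+0.5433, +0.8396)
∠(n_4, n_6) = 80.46°
δ = |180° − 80.46°| = 99.54°
99.54° > 2α = 48.46°  →  invalid

δ = 99.54°, invalid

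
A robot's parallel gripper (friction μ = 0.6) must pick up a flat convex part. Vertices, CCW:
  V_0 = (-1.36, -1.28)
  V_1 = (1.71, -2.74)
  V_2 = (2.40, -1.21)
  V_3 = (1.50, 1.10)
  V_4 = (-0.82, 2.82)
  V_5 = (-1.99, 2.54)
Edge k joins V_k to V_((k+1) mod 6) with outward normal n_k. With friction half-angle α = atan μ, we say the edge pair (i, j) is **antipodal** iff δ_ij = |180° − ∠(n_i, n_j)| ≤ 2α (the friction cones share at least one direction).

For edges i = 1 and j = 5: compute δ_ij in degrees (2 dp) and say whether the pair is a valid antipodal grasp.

δ = 33.64°, valid

α = atan 0.6 = 30.96°;  2α = 61.93°
edge 1: e_1 = (+0.69, +1.53);  n_1 = (+0.9116, -0.4111)
edge 5: e_5 = (+0.63, -3.82);  n_5 = (-0.9867, -0.1627)
∠(n_1, n_5) = 146.36°
δ = |180° − 146.36°| = 33.64°
33.64° ≤ 2α = 61.93°  →  valid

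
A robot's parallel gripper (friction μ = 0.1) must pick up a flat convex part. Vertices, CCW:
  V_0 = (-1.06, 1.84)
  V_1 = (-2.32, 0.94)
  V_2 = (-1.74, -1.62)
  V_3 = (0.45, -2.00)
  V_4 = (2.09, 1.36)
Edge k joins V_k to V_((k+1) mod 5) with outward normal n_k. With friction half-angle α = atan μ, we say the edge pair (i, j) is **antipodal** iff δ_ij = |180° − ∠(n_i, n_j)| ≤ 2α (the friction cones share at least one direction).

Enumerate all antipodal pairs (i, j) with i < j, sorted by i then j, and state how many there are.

count = 1; pairs: (2,4)

α = atan 0.1 = 5.71°;  2α = 11.42°
n_0 = (-0.5812, +0.8137)
n_1 = (-0.9753, -0.2210)
n_2 = (-0.1710, -0.9853)
n_3 = (+0.8987, -0.4386)
n_4 = (+0.1506, +0.9886)
  (0,1): δ = 112.77°  ·
  (0,2): δ = 45.38°  ·
  (0,3): δ = 28.45°  ·
  (0,4): δ = 135.80°  ·
  (1,2): δ = 112.61°  ·
  (1,3): δ = 38.78°  ·
  (1,4): δ = 68.57°  ·
  (2,3): δ = 106.17°  ·
  (2,4): δ = 1.18°  ✓
  (3,4): δ = 72.65°  ·
antipodal pairs: 1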